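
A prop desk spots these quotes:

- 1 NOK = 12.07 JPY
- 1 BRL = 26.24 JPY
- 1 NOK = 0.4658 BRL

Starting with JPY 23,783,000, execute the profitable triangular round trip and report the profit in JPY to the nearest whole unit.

Profitable loop is JPY → NOK → BRL → JPY:
JPY 23,783,000 ÷ 12.07 = NOK 1,970,422.54
NOK 1,970,422.54 × 0.4658 = BRL 917,822.82
BRL 917,822.82 × 26.24 = JPY 24,083,671
Profit = JPY 24,083,671 − JPY 23,783,000

Profit: JPY 300,671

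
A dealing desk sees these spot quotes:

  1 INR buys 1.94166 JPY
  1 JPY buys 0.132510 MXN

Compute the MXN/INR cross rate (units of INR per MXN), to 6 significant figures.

MXN/INR = 3.88667

1 MXN ÷ 0.132510 = 7.5466 JPY
7.5466 JPY ÷ 1.94166 = 3.88667 INR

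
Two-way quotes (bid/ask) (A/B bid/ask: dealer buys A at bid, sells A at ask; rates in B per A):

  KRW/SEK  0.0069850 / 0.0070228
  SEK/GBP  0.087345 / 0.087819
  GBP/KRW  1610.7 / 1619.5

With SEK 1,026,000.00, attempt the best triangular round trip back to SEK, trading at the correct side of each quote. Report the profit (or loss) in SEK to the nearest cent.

Best loop SEK → KRW → GBP → SEK:
SEK 1,026,000.00 ÷ 0.0070228 (buy KRW at ask) = KRW 146,095,574
KRW 146,095,574 ÷ 1619.5 (buy GBP at ask) = GBP 90,210.30
GBP 90,210.30 ÷ 0.087819 (buy SEK at ask) = SEK 1,027,229.83

Net profit: SEK 1,229.83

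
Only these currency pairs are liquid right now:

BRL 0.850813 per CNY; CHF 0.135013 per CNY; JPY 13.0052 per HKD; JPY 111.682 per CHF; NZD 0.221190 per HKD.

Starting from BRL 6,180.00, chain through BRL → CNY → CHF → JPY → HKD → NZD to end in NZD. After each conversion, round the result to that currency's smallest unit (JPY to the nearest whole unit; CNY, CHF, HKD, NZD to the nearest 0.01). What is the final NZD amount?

BRL 6,180.00 ÷ 0.850813 = CNY 7,263.64
CNY 7,263.64 × 0.135013 = CHF 980.69
CHF 980.69 × 111.682 = JPY 109,525
JPY 109,525 ÷ 13.0052 = HKD 8,421.63
HKD 8,421.63 × 0.221190 = NZD 1,862.78

NZD 1,862.78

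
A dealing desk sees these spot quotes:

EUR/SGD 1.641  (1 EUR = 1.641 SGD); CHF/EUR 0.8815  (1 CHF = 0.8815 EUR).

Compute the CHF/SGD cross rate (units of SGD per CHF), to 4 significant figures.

CHF/SGD = 1.447

1 CHF × 0.8815 = 0.8815 EUR
0.8815 EUR × 1.641 = 1.44654 SGD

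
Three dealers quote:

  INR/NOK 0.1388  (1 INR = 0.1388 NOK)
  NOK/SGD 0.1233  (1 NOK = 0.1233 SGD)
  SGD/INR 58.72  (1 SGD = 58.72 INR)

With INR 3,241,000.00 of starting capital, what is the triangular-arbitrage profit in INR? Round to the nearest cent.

Profitable loop is INR → NOK → SGD → INR:
INR 3,241,000.00 × 0.1388 = NOK 449,850.80
NOK 449,850.80 × 0.1233 = SGD 55,466.60
SGD 55,466.60 × 58.72 = INR 3,256,998.97
Profit = INR 3,256,998.97 − INR 3,241,000.00

Profit: INR 15,998.97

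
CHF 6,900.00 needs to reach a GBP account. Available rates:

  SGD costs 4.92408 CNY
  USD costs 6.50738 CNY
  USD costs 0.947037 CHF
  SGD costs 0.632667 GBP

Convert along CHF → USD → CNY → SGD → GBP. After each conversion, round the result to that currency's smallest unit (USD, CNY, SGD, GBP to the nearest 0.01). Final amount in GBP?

CHF 6,900.00 ÷ 0.947037 = USD 7,285.88
USD 7,285.88 × 6.50738 = CNY 47,411.99
CNY 47,411.99 ÷ 4.92408 = SGD 9,628.60
SGD 9,628.60 × 0.632667 = GBP 6,091.70

GBP 6,091.70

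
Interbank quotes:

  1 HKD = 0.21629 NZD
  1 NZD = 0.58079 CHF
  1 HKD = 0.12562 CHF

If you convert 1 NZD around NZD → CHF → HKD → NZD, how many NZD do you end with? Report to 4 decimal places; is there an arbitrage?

Around NZD → CHF → HKD → NZD: 1 × 0.58079 ÷ 0.12562 × 0.21629 = 0.999993
Product ≈ 1 (deviation 0.001%, within rounding noise).

1.0000 (no arbitrage)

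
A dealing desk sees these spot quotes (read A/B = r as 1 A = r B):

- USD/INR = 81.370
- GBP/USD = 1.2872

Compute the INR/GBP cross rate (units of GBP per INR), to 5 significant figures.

1 INR ÷ 81.370 = 0.0122895 USD
0.0122895 USD ÷ 1.2872 = 0.0095475 GBP

INR/GBP = 0.0095475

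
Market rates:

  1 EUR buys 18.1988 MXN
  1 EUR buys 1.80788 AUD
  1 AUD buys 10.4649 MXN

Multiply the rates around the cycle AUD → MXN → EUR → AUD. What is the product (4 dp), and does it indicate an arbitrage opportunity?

1.0396 (arbitrage exists)

Around AUD → MXN → EUR → AUD: 1 × 10.4649 ÷ 18.1988 × 1.80788 = 1.039590
Product > 1; profitable direction is AUD → MXN → EUR → AUD.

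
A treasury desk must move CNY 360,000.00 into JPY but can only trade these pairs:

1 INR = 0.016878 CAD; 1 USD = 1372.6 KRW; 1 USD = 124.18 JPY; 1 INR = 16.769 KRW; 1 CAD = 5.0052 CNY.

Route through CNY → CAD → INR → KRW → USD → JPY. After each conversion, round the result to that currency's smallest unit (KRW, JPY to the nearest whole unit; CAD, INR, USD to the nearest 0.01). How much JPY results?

CNY 360,000.00 ÷ 5.0052 = CAD 71,925.20
CAD 71,925.20 ÷ 0.016878 = INR 4,261,476.48
INR 4,261,476.48 × 16.769 = KRW 71,460,699
KRW 71,460,699 ÷ 1372.6 = USD 52,062.29
USD 52,062.29 × 124.18 = JPY 6,465,095

JPY 6,465,095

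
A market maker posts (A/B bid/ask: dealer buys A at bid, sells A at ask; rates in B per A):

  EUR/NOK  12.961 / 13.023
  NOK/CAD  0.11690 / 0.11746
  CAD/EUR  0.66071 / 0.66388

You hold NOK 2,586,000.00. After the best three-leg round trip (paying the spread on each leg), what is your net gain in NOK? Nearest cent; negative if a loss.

Net profit: NOK 2,763.77

Best loop NOK → CAD → EUR → NOK:
NOK 2,586,000.00 × 0.11690 (sell NOK at bid) = CAD 302,303.40
CAD 302,303.40 × 0.66071 (sell CAD at bid) = EUR 199,734.88
EUR 199,734.88 × 12.961 (sell EUR at bid) = NOK 2,588,763.77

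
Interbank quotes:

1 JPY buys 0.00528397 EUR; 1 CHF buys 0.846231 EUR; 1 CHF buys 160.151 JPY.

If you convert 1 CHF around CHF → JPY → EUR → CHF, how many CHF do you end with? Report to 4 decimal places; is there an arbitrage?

1.0000 (no arbitrage)

Around CHF → JPY → EUR → CHF: 1 × 160.151 × 0.00528397 ÷ 0.846231 = 1.000002
Product ≈ 1 (deviation 0.000%, within rounding noise).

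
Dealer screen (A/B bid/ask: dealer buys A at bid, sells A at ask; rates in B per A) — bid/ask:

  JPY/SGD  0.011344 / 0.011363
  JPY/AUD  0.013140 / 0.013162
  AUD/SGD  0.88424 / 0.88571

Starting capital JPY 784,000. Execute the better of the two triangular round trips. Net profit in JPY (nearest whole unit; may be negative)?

Net profit: JPY 17,657

Best loop JPY → AUD → SGD → JPY:
JPY 784,000 × 0.013140 (sell JPY at bid) = AUD 10,301.76
AUD 10,301.76 × 0.88424 (sell AUD at bid) = SGD 9,109.23
SGD 9,109.23 ÷ 0.011363 (buy JPY at ask) = JPY 801,657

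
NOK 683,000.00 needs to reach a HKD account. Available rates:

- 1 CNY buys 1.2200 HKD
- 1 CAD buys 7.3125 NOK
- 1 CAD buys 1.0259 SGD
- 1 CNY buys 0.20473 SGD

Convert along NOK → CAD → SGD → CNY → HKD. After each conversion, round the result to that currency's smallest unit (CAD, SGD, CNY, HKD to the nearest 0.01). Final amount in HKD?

NOK 683,000.00 ÷ 7.3125 = CAD 93,401.71
CAD 93,401.71 × 1.0259 = SGD 95,820.81
SGD 95,820.81 ÷ 0.20473 = CNY 468,035.02
CNY 468,035.02 × 1.2200 = HKD 571,002.72

HKD 571,002.72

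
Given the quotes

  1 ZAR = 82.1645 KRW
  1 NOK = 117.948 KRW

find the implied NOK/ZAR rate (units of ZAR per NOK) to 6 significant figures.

NOK/ZAR = 1.43551

1 NOK × 117.948 = 117.948 KRW
117.948 KRW ÷ 82.1645 = 1.43551 ZAR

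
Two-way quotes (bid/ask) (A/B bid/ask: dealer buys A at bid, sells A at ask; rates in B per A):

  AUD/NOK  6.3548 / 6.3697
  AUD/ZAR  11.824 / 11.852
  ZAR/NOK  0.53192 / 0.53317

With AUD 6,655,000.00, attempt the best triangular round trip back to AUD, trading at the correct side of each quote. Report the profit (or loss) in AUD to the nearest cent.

Best loop AUD → NOK → ZAR → AUD:
AUD 6,655,000.00 × 6.3548 (sell AUD at bid) = NOK 42,291,194.00
NOK 42,291,194.00 ÷ 0.53317 (buy ZAR at ask) = ZAR 79,320,280.59
ZAR 79,320,280.59 ÷ 11.852 (buy AUD at ask) = AUD 6,692,565.02

Net profit: AUD 37,565.02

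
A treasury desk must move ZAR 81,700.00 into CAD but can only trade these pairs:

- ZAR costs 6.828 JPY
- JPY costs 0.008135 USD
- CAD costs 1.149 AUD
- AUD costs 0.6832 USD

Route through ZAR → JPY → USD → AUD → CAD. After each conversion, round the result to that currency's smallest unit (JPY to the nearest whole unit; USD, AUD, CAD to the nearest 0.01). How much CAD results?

ZAR 81,700.00 × 6.828 = JPY 557,848
JPY 557,848 × 0.008135 = USD 4,538.09
USD 4,538.09 ÷ 0.6832 = AUD 6,642.40
AUD 6,642.40 ÷ 1.149 = CAD 5,781.03

CAD 5,781.03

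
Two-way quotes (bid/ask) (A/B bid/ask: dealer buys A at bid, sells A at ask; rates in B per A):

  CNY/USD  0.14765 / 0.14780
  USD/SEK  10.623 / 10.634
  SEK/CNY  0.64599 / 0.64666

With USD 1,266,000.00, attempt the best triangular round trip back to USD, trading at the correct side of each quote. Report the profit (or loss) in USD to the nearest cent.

Best loop USD → SEK → CNY → USD:
USD 1,266,000.00 × 10.623 (sell USD at bid) = SEK 13,448,718.00
SEK 13,448,718.00 × 0.64599 (sell SEK at bid) = CNY 8,687,737.34
CNY 8,687,737.34 × 0.14765 (sell CNY at bid) = USD 1,282,744.42

Net profit: USD 16,744.42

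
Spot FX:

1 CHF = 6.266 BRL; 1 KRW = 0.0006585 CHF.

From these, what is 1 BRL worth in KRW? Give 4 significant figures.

1 BRL ÷ 6.266 = 0.159591 CHF
0.159591 CHF ÷ 0.0006585 = 242.356 KRW

BRL/KRW = 242.4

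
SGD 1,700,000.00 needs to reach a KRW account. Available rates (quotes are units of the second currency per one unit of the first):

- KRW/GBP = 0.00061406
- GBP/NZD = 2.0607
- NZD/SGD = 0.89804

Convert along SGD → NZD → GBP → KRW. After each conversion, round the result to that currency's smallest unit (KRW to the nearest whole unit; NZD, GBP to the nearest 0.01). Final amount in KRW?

KRW 1,495,986,451

SGD 1,700,000.00 ÷ 0.89804 = NZD 1,893,011.45
NZD 1,893,011.45 ÷ 2.0607 = GBP 918,625.44
GBP 918,625.44 ÷ 0.00061406 = KRW 1,495,986,451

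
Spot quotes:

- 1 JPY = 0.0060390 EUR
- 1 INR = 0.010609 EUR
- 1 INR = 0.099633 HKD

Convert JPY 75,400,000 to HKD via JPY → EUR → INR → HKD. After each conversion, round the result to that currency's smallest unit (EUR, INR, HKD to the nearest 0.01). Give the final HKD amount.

HKD 4,276,270.15

JPY 75,400,000 × 0.0060390 = EUR 455,340.60
EUR 455,340.60 ÷ 0.010609 = INR 42,920,218.68
INR 42,920,218.68 × 0.099633 = HKD 4,276,270.15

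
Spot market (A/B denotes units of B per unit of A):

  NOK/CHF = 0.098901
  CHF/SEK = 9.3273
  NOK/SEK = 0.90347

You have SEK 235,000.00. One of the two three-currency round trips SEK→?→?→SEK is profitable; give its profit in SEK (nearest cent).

Profitable loop is SEK → NOK → CHF → SEK:
SEK 235,000.00 ÷ 0.90347 = NOK 260,108.25
NOK 260,108.25 × 0.098901 = CHF 25,724.97
CHF 25,724.97 × 9.3273 = SEK 239,944.48
Profit = SEK 239,944.48 − SEK 235,000.00

Profit: SEK 4,944.48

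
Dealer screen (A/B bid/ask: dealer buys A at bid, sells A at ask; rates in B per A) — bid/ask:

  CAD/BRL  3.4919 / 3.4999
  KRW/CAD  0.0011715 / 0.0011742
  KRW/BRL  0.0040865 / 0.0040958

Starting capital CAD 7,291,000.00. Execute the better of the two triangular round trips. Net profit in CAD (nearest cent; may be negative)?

Net result: CAD -8,970.27 (no profitable arbitrage after spreads)

Best loop CAD → BRL → KRW → CAD:
CAD 7,291,000.00 × 3.4919 (sell CAD at bid) = BRL 25,459,442.90
BRL 25,459,442.90 ÷ 0.0040958 (buy KRW at ask) = KRW 6,215,987,817
KRW 6,215,987,817 × 0.0011715 (sell KRW at bid) = CAD 7,282,029.73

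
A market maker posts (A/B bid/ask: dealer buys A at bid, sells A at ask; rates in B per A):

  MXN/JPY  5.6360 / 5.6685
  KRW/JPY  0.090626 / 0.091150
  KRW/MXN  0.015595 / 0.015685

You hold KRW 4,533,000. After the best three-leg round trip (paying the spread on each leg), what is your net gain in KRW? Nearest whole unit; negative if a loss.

Best loop KRW → JPY → MXN → KRW:
KRW 4,533,000 × 0.090626 (sell KRW at bid) = JPY 410,808
JPY 410,808 ÷ 5.6685 (buy MXN at ask) = MXN 72,472.02
MXN 72,472.02 ÷ 0.015685 (buy KRW at ask) = KRW 4,620,467

Net profit: KRW 87,467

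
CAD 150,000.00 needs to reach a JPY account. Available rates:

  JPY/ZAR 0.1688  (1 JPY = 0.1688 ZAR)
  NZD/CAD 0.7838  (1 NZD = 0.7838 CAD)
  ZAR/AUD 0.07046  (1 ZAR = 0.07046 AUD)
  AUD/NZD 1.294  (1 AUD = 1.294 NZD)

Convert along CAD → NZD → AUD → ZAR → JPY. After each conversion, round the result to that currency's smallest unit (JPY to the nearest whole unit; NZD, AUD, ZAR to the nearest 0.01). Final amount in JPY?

CAD 150,000.00 ÷ 0.7838 = NZD 191,375.35
NZD 191,375.35 ÷ 1.294 = AUD 147,894.40
AUD 147,894.40 ÷ 0.07046 = ZAR 2,098,983.82
ZAR 2,098,983.82 ÷ 0.1688 = JPY 12,434,738

JPY 12,434,738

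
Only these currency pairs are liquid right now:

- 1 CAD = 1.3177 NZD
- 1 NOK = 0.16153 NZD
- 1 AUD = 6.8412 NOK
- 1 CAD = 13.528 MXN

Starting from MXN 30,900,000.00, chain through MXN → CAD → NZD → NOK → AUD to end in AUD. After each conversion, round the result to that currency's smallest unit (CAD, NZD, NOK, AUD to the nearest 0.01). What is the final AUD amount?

MXN 30,900,000.00 ÷ 13.528 = CAD 2,284,151.39
CAD 2,284,151.39 × 1.3177 = NZD 3,009,826.29
NZD 3,009,826.29 ÷ 0.16153 = NOK 18,633,234.01
NOK 18,633,234.01 ÷ 6.8412 = AUD 2,723,679.18

AUD 2,723,679.18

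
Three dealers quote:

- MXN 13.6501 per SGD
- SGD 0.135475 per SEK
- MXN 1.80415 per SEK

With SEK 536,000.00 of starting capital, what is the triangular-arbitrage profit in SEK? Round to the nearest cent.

Profit: SEK 13,398.08

Profitable loop is SEK → SGD → MXN → SEK:
SEK 536,000.00 × 0.135475 = SGD 72,614.60
SGD 72,614.60 × 13.6501 = MXN 991,196.55
MXN 991,196.55 ÷ 1.80415 = SEK 549,398.08
Profit = SEK 549,398.08 − SEK 536,000.00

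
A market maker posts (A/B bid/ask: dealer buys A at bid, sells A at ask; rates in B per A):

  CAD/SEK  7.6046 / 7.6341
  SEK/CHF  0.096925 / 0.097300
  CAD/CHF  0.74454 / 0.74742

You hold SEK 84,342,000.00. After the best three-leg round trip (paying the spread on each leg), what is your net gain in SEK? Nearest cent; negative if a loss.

Best loop SEK → CAD → CHF → SEK:
SEK 84,342,000.00 ÷ 7.6341 (buy CAD at ask) = CAD 11,048,060.68
CAD 11,048,060.68 × 0.74454 (sell CAD at bid) = CHF 8,225,723.10
CHF 8,225,723.10 ÷ 0.097300 (buy SEK at ask) = SEK 84,539,805.70

Net profit: SEK 197,805.70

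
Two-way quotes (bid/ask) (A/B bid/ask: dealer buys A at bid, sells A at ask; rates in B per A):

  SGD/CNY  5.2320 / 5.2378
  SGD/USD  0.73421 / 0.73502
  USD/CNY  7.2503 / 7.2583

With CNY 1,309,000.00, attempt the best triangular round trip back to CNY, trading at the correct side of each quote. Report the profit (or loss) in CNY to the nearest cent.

Best loop CNY → SGD → USD → CNY:
CNY 1,309,000.00 ÷ 5.2378 (buy SGD at ask) = SGD 249,914.09
SGD 249,914.09 × 0.73421 (sell SGD at bid) = USD 183,489.42
USD 183,489.42 × 7.2503 (sell USD at bid) = CNY 1,330,353.35

Net profit: CNY 21,353.35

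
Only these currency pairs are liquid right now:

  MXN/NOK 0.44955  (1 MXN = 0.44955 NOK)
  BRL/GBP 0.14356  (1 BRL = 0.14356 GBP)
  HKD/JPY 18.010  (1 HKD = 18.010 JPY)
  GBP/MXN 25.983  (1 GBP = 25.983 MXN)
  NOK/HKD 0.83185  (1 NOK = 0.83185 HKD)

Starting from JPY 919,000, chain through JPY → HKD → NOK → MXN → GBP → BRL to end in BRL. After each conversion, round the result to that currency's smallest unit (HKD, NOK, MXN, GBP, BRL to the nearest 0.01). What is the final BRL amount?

BRL 36,581.01

JPY 919,000 ÷ 18.010 = HKD 51,027.21
HKD 51,027.21 ÷ 0.83185 = NOK 61,341.84
NOK 61,341.84 ÷ 0.44955 = MXN 136,451.65
MXN 136,451.65 ÷ 25.983 = GBP 5,251.57
GBP 5,251.57 ÷ 0.14356 = BRL 36,581.01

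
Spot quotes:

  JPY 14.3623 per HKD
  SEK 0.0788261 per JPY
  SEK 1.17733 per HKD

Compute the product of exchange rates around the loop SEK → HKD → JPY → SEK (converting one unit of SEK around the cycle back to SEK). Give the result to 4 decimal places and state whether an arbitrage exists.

Around SEK → HKD → JPY → SEK: 1 ÷ 1.17733 × 14.3623 × 0.0788261 = 0.961603
Product < 1; profitable direction is SEK → JPY → HKD → SEK.

0.9616 (arbitrage exists)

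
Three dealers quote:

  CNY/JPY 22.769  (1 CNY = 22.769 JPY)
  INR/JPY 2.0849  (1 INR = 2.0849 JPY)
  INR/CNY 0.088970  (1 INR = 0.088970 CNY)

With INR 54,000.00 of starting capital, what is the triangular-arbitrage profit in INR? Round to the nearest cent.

Profitable loop is INR → JPY → CNY → INR:
INR 54,000.00 × 2.0849 = JPY 112,585
JPY 112,585 ÷ 22.769 = CNY 4,944.64
CNY 4,944.64 ÷ 0.088970 = INR 55,576.53
Profit = INR 55,576.53 − INR 54,000.00

Profit: INR 1,576.53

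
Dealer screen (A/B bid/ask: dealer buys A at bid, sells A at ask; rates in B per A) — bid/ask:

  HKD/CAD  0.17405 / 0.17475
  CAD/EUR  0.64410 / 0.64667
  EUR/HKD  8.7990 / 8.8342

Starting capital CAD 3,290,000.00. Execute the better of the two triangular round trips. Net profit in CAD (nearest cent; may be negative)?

Net profit: CAD 5,556.58

Best loop CAD → HKD → EUR → CAD:
CAD 3,290,000.00 ÷ 0.17475 (buy HKD at ask) = HKD 18,826,895.57
HKD 18,826,895.57 ÷ 8.8342 (buy EUR at ask) = EUR 2,131,137.58
EUR 2,131,137.58 ÷ 0.64667 (buy CAD at ask) = CAD 3,295,556.58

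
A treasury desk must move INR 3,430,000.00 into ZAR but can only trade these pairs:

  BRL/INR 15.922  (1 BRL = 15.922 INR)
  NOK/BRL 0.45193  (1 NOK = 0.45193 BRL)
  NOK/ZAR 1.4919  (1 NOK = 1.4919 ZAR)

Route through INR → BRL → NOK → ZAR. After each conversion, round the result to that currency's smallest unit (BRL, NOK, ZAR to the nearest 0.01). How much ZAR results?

ZAR 711,156.28

INR 3,430,000.00 ÷ 15.922 = BRL 215,425.20
BRL 215,425.20 ÷ 0.45193 = NOK 476,678.25
NOK 476,678.25 × 1.4919 = ZAR 711,156.28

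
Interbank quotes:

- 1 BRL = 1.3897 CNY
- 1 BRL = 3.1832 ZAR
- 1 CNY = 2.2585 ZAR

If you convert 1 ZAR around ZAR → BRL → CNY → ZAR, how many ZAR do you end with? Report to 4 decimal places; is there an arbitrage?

Around ZAR → BRL → CNY → ZAR: 1 ÷ 3.1832 × 1.3897 × 2.2585 = 0.986001
Product < 1; profitable direction is ZAR → CNY → BRL → ZAR.

0.9860 (arbitrage exists)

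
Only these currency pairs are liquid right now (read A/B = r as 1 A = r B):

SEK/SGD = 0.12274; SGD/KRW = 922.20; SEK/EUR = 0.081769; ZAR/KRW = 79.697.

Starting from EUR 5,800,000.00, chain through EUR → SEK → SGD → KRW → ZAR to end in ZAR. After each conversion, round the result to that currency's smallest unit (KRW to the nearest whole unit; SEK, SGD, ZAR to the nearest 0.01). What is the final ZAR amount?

ZAR 100,741,536.47

EUR 5,800,000.00 ÷ 0.081769 = SEK 70,931,526.62
SEK 70,931,526.62 × 0.12274 = SGD 8,706,135.58
SGD 8,706,135.58 × 922.20 = KRW 8,028,798,232
KRW 8,028,798,232 ÷ 79.697 = ZAR 100,741,536.47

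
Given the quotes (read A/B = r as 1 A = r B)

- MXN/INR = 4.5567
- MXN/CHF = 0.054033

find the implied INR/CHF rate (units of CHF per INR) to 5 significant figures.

1 INR ÷ 4.5567 = 0.219457 MXN
0.219457 MXN × 0.054033 = 0.0118579 CHF

INR/CHF = 0.011858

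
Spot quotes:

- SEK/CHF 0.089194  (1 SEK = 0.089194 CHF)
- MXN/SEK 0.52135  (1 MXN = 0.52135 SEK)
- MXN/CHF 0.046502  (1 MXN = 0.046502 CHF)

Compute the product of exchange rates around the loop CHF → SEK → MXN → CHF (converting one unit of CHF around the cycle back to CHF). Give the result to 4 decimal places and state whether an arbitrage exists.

1.0000 (no arbitrage)

Around CHF → SEK → MXN → CHF: 1 ÷ 0.089194 ÷ 0.52135 × 0.046502 = 1.000015
Product ≈ 1 (deviation 0.002%, within rounding noise).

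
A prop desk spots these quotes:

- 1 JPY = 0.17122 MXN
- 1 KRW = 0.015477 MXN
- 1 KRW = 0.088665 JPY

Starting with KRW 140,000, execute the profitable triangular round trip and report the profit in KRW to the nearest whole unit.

Profit: KRW 2,728

Profitable loop is KRW → MXN → JPY → KRW:
KRW 140,000 × 0.015477 = MXN 2,166.78
MXN 2,166.78 ÷ 0.17122 = JPY 12,655
JPY 12,655 ÷ 0.088665 = KRW 142,728
Profit = KRW 142,728 − KRW 140,000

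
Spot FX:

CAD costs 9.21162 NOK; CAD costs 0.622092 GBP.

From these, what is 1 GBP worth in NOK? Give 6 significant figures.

GBP/NOK = 14.8075

1 GBP ÷ 0.622092 = 1.60748 CAD
1.60748 CAD × 9.21162 = 14.8075 NOK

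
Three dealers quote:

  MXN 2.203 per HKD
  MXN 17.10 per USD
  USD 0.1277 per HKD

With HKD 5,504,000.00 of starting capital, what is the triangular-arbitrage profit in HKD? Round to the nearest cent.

Profit: HKD 48,721.79

Profitable loop is HKD → MXN → USD → HKD:
HKD 5,504,000.00 × 2.203 = MXN 12,125,312.00
MXN 12,125,312.00 ÷ 17.10 = USD 709,082.57
USD 709,082.57 ÷ 0.1277 = HKD 5,552,721.79
Profit = HKD 5,552,721.79 − HKD 5,504,000.00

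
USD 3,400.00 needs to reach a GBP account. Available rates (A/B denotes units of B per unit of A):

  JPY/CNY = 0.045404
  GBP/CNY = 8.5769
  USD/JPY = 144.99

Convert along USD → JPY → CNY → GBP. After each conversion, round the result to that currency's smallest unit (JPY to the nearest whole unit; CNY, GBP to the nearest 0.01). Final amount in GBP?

GBP 2,609.64

USD 3,400.00 × 144.99 = JPY 492,966
JPY 492,966 × 0.045404 = CNY 22,382.63
CNY 22,382.63 ÷ 8.5769 = GBP 2,609.64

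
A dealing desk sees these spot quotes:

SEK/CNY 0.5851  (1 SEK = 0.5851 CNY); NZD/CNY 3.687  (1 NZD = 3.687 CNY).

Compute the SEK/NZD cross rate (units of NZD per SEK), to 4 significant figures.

1 SEK × 0.5851 = 0.5851 CNY
0.5851 CNY ÷ 3.687 = 0.158693 NZD

SEK/NZD = 0.1587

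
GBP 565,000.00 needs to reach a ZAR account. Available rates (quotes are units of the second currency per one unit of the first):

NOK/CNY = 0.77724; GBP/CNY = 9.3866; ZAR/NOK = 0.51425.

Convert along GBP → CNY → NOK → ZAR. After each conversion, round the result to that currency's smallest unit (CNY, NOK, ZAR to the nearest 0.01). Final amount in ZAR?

GBP 565,000.00 × 9.3866 = CNY 5,303,429.00
CNY 5,303,429.00 ÷ 0.77724 = NOK 6,823,412.33
NOK 6,823,412.33 ÷ 0.51425 = ZAR 13,268,667.63

ZAR 13,268,667.63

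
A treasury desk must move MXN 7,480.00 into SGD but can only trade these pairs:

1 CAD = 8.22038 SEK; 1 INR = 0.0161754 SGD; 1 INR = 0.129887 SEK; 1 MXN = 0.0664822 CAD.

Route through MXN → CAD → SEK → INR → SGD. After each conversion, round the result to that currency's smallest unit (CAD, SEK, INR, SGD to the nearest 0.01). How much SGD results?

SGD 509.09

MXN 7,480.00 × 0.0664822 = CAD 497.29
CAD 497.29 × 8.22038 = SEK 4,087.91
SEK 4,087.91 ÷ 0.129887 = INR 31,472.82
INR 31,472.82 × 0.0161754 = SGD 509.09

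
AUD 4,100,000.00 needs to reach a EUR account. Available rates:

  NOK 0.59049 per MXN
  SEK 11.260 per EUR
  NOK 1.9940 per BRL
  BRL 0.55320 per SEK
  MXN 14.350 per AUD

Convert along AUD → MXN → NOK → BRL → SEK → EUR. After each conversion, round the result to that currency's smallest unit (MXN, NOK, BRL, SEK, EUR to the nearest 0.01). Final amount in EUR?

AUD 4,100,000.00 × 14.350 = MXN 58,835,000.00
MXN 58,835,000.00 × 0.59049 = NOK 34,741,479.15
NOK 34,741,479.15 ÷ 1.9940 = BRL 17,423,008.60
BRL 17,423,008.60 ÷ 0.55320 = SEK 31,494,954.09
SEK 31,494,954.09 ÷ 11.260 = EUR 2,797,065.19

EUR 2,797,065.19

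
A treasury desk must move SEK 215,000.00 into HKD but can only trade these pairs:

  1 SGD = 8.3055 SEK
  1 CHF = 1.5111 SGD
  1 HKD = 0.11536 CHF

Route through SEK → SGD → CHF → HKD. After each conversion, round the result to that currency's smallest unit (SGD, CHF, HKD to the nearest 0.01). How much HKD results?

SEK 215,000.00 ÷ 8.3055 = SGD 25,886.46
SGD 25,886.46 ÷ 1.5111 = CHF 17,130.87
CHF 17,130.87 ÷ 0.11536 = HKD 148,499.22

HKD 148,499.22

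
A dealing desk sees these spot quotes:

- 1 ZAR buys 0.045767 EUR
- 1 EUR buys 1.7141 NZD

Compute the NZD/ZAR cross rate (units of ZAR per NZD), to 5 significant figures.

1 NZD ÷ 1.7141 = 0.583397 EUR
0.583397 EUR ÷ 0.045767 = 12.7471 ZAR

NZD/ZAR = 12.747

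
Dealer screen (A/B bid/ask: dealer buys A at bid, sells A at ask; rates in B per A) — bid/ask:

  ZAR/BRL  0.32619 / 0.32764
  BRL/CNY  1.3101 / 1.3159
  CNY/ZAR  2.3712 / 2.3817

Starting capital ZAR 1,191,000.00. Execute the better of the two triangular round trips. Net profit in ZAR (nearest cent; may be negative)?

Best loop ZAR → BRL → CNY → ZAR:
ZAR 1,191,000.00 × 0.32619 (sell ZAR at bid) = BRL 388,492.29
BRL 388,492.29 × 1.3101 (sell BRL at bid) = CNY 508,963.75
CNY 508,963.75 × 2.3712 (sell CNY at bid) = ZAR 1,206,854.84

Net profit: ZAR 15,854.84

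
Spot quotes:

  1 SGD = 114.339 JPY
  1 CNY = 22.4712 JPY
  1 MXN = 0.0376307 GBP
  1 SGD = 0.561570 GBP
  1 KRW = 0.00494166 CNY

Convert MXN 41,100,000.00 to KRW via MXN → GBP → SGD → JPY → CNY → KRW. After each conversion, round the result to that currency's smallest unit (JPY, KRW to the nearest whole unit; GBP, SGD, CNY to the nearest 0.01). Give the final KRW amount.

MXN 41,100,000.00 × 0.0376307 = GBP 1,546,621.77
GBP 1,546,621.77 ÷ 0.561570 = SGD 2,754,103.26
SGD 2,754,103.26 × 114.339 = JPY 314,901,413
JPY 314,901,413 ÷ 22.4712 = CNY 14,013,555.71
CNY 14,013,555.71 ÷ 0.00494166 = KRW 2,835,799,248

KRW 2,835,799,248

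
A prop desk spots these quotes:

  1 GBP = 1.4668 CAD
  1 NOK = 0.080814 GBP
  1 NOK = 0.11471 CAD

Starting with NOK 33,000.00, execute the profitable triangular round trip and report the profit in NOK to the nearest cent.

Profitable loop is NOK → GBP → CAD → NOK:
NOK 33,000.00 × 0.080814 = GBP 2,666.86
GBP 2,666.86 × 1.4668 = CAD 3,911.75
CAD 3,911.75 ÷ 0.11471 = NOK 34,101.24
Profit = NOK 34,101.24 − NOK 33,000.00

Profit: NOK 1,101.24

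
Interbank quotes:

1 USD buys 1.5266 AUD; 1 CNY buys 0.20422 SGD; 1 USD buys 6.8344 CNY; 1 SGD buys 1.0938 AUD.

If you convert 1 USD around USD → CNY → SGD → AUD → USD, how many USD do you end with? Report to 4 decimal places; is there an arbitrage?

Around USD → CNY → SGD → AUD → USD: 1 × 6.8344 × 0.20422 × 1.0938 ÷ 1.5266 = 1.000026
Product ≈ 1 (deviation 0.003%, within rounding noise).

1.0000 (no arbitrage)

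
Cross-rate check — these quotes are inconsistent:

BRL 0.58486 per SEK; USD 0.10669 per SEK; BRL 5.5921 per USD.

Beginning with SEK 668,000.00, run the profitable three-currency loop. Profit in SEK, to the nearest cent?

Profitable loop is SEK → USD → BRL → SEK:
SEK 668,000.00 × 0.10669 = USD 71,268.92
USD 71,268.92 × 5.5921 = BRL 398,542.93
BRL 398,542.93 ÷ 0.58486 = SEK 681,433.04
Profit = SEK 681,433.04 − SEK 668,000.00

Profit: SEK 13,433.04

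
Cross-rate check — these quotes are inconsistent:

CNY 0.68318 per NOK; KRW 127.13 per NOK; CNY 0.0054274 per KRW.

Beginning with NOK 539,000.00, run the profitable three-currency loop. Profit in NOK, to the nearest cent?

Profitable loop is NOK → KRW → CNY → NOK:
NOK 539,000.00 × 127.13 = KRW 68,523,070
KRW 68,523,070 × 0.0054274 = CNY 371,902.11
CNY 371,902.11 ÷ 0.68318 = NOK 544,369.14
Profit = NOK 544,369.14 − NOK 539,000.00

Profit: NOK 5,369.14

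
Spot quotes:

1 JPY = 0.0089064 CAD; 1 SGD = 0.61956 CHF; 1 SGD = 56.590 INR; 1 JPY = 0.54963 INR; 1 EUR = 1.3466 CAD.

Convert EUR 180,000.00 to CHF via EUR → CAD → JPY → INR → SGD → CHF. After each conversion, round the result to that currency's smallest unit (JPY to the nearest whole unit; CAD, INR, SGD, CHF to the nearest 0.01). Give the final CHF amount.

EUR 180,000.00 × 1.3466 = CAD 242,388.00
CAD 242,388.00 ÷ 0.0089064 = JPY 27,215,036
JPY 27,215,036 × 0.54963 = INR 14,958,200.24
INR 14,958,200.24 ÷ 56.590 = SGD 264,325.86
SGD 264,325.86 × 0.61956 = CHF 163,765.73

CHF 163,765.73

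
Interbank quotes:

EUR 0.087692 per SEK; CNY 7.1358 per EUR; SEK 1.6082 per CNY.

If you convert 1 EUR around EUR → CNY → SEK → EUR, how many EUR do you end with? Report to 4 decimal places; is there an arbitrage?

1.0063 (arbitrage exists)

Around EUR → CNY → SEK → EUR: 1 × 7.1358 × 1.6082 × 0.087692 = 1.006335
Product > 1; profitable direction is EUR → CNY → SEK → EUR.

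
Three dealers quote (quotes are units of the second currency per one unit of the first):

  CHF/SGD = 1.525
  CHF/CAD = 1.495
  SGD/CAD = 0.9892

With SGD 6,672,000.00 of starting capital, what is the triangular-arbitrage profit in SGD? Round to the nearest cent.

Profit: SGD 60,382.72

Profitable loop is SGD → CAD → CHF → SGD:
SGD 6,672,000.00 × 0.9892 = CAD 6,599,942.40
CAD 6,599,942.40 ÷ 1.495 = CHF 4,414,677.19
CHF 4,414,677.19 × 1.525 = SGD 6,732,382.72
Profit = SGD 6,732,382.72 − SGD 6,672,000.00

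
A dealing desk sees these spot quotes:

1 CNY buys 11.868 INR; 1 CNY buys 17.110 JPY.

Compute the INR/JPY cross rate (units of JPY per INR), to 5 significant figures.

INR/JPY = 1.4417

1 INR ÷ 11.868 = 0.0842602 CNY
0.0842602 CNY × 17.110 = 1.44169 JPY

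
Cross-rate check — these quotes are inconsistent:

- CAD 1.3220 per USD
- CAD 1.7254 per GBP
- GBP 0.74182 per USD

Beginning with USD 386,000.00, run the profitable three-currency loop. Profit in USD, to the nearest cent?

Profitable loop is USD → CAD → GBP → USD:
USD 386,000.00 × 1.3220 = CAD 510,292.00
CAD 510,292.00 ÷ 1.7254 = GBP 295,752.87
GBP 295,752.87 ÷ 0.74182 = USD 398,685.49
Profit = USD 398,685.49 − USD 386,000.00

Profit: USD 12,685.49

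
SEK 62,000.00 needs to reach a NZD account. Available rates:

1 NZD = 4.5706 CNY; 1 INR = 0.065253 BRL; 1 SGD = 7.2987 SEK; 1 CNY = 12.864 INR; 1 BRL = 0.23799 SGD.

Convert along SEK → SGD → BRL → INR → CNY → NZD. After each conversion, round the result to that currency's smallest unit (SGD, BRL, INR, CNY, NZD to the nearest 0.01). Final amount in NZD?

NZD 9,303.31

SEK 62,000.00 ÷ 7.2987 = SGD 8,494.66
SGD 8,494.66 ÷ 0.23799 = BRL 35,693.35
BRL 35,693.35 ÷ 0.065253 = INR 546,999.37
INR 546,999.37 ÷ 12.864 = CNY 42,521.72
CNY 42,521.72 ÷ 4.5706 = NZD 9,303.31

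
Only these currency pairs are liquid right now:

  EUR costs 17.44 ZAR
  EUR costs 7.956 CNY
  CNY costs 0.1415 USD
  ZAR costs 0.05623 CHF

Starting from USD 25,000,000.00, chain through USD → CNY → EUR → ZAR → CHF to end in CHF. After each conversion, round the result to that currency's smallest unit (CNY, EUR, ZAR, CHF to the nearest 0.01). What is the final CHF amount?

CHF 21,777,266.13

USD 25,000,000.00 ÷ 0.1415 = CNY 176,678,445.23
CNY 176,678,445.23 ÷ 7.956 = EUR 22,206,943.84
EUR 22,206,943.84 × 17.44 = ZAR 387,289,100.57
ZAR 387,289,100.57 × 0.05623 = CHF 21,777,266.13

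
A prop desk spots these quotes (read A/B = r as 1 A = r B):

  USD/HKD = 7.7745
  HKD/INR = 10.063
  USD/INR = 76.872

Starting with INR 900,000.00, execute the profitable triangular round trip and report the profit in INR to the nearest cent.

Profit: INR 15,955.28

Profitable loop is INR → USD → HKD → INR:
INR 900,000.00 ÷ 76.872 = USD 11,707.77
USD 11,707.77 × 7.7745 = HKD 91,022.09
HKD 91,022.09 × 10.063 = INR 915,955.28
Profit = INR 915,955.28 − INR 900,000.00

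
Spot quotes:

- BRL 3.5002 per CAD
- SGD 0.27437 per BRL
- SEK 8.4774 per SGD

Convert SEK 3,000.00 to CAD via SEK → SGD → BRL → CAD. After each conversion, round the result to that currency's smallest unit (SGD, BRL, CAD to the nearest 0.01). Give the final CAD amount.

CAD 368.49

SEK 3,000.00 ÷ 8.4774 = SGD 353.88
SGD 353.88 ÷ 0.27437 = BRL 1,289.79
BRL 1,289.79 ÷ 3.5002 = CAD 368.49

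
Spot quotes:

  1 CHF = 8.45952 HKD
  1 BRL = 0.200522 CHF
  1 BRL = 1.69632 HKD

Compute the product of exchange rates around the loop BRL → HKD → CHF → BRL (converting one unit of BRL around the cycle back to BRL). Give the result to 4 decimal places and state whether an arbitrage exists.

Around BRL → HKD → CHF → BRL: 1 × 1.69632 ÷ 8.45952 ÷ 0.200522 = 1.000000
Product ≈ 1 (deviation 0.000%, within rounding noise).

1.0000 (no arbitrage)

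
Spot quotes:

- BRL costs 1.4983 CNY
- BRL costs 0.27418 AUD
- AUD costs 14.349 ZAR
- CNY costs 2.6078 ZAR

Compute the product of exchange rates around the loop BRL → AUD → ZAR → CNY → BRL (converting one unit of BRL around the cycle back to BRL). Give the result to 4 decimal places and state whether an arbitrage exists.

1.0069 (arbitrage exists)

Around BRL → AUD → ZAR → CNY → BRL: 1 × 0.27418 × 14.349 ÷ 2.6078 ÷ 1.4983 = 1.006895
Product > 1; profitable direction is BRL → AUD → ZAR → CNY → BRL.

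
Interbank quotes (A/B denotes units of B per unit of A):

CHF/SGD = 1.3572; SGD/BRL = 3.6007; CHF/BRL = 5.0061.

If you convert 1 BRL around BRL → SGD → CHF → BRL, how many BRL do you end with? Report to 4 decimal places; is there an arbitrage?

1.0244 (arbitrage exists)

Around BRL → SGD → CHF → BRL: 1 ÷ 3.6007 ÷ 1.3572 × 5.0061 = 1.024398
Product > 1; profitable direction is BRL → SGD → CHF → BRL.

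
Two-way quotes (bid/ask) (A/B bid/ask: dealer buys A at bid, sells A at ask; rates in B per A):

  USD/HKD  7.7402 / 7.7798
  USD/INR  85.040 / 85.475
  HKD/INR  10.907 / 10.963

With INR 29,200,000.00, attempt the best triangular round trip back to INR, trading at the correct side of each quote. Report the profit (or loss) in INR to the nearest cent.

Best loop INR → HKD → USD → INR:
INR 29,200,000.00 ÷ 10.963 (buy HKD at ask) = HKD 2,663,504.52
HKD 2,663,504.52 ÷ 7.7798 (buy USD at ask) = USD 342,361.57
USD 342,361.57 × 85.040 (sell USD at bid) = INR 29,114,427.62

Net result: INR -85,572.38 (no profitable arbitrage after spreads)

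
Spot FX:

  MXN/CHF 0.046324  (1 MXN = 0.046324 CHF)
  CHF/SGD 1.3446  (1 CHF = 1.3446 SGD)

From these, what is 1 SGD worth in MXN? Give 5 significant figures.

1 SGD ÷ 1.3446 = 0.743716 CHF
0.743716 CHF ÷ 0.046324 = 16.0546 MXN

SGD/MXN = 16.055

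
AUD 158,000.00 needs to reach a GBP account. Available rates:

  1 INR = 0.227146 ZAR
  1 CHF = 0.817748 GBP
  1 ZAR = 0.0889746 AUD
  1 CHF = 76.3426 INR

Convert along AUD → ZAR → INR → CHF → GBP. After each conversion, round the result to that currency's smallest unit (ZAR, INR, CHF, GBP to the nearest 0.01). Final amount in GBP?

GBP 83,741.07

AUD 158,000.00 ÷ 0.0889746 = ZAR 1,775,787.70
ZAR 1,775,787.70 ÷ 0.227146 = INR 7,817,825.10
INR 7,817,825.10 ÷ 76.3426 = CHF 102,404.49
CHF 102,404.49 × 0.817748 = GBP 83,741.07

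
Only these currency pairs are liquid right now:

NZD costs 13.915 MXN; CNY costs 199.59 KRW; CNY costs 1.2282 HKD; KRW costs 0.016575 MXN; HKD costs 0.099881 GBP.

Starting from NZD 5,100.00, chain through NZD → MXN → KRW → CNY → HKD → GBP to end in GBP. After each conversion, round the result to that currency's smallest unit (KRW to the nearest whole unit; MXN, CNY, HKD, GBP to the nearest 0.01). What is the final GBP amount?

GBP 2,631.56

NZD 5,100.00 × 13.915 = MXN 70,966.50
MXN 70,966.50 ÷ 0.016575 = KRW 4,281,538
KRW 4,281,538 ÷ 199.59 = CNY 21,451.67
CNY 21,451.67 × 1.2282 = HKD 26,346.94
HKD 26,346.94 × 0.099881 = GBP 2,631.56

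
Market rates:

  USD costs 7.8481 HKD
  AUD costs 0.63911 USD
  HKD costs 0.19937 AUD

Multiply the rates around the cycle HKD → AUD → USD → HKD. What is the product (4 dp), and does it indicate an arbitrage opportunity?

1.0000 (no arbitrage)

Around HKD → AUD → USD → HKD: 1 × 0.19937 × 0.63911 × 7.8481 = 1.000000
Product ≈ 1 (deviation 0.000%, within rounding noise).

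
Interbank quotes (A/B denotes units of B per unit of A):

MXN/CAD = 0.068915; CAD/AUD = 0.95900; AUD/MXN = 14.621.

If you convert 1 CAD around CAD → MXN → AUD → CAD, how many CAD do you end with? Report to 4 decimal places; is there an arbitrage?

Around CAD → MXN → AUD → CAD: 1 ÷ 0.068915 ÷ 14.621 ÷ 0.95900 = 1.034881
Product > 1; profitable direction is CAD → MXN → AUD → CAD.

1.0349 (arbitrage exists)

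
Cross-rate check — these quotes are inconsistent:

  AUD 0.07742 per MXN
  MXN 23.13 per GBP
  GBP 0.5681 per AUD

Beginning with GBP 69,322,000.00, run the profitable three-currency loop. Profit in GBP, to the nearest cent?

Profit: GBP 1,200,008.55

Profitable loop is GBP → MXN → AUD → GBP:
GBP 69,322,000.00 × 23.13 = MXN 1,603,417,860.00
MXN 1,603,417,860.00 × 0.07742 = AUD 124,136,610.72
AUD 124,136,610.72 × 0.5681 = GBP 70,522,008.55
Profit = GBP 70,522,008.55 − GBP 69,322,000.00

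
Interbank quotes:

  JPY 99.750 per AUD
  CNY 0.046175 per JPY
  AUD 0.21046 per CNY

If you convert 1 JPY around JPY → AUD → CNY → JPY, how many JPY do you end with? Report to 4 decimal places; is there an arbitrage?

1.0316 (arbitrage exists)

Around JPY → AUD → CNY → JPY: 1 ÷ 99.750 ÷ 0.21046 ÷ 0.046175 = 1.031598
Product > 1; profitable direction is JPY → AUD → CNY → JPY.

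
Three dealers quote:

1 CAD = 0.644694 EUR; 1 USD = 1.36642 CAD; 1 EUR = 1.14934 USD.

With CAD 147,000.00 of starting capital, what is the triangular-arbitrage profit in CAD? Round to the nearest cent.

Profit: CAD 1,834.53

Profitable loop is CAD → EUR → USD → CAD:
CAD 147,000.00 × 0.644694 = EUR 94,770.02
EUR 94,770.02 × 1.14934 = USD 108,922.97
USD 108,922.97 × 1.36642 = CAD 148,834.53
Profit = CAD 148,834.53 − CAD 147,000.00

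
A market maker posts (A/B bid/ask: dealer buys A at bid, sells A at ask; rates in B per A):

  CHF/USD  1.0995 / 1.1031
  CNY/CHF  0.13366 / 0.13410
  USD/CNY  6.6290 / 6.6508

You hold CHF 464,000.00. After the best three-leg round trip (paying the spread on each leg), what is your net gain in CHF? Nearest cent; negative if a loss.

Net profit: CHF 7,628.92

Best loop CHF → CNY → USD → CHF:
CHF 464,000.00 ÷ 0.13410 (buy CNY at ask) = CNY 3,460,104.40
CNY 3,460,104.40 ÷ 6.6508 (buy USD at ask) = USD 520,253.86
USD 520,253.86 ÷ 1.1031 (buy CHF at ask) = CHF 471,628.92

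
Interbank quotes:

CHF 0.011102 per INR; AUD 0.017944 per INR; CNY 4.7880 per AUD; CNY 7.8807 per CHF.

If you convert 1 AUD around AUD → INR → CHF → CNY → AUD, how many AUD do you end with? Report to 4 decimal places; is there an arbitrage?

Around AUD → INR → CHF → CNY → AUD: 1 ÷ 0.017944 × 0.011102 × 7.8807 ÷ 4.7880 = 1.018340
Product > 1; profitable direction is AUD → INR → CHF → CNY → AUD.

1.0183 (arbitrage exists)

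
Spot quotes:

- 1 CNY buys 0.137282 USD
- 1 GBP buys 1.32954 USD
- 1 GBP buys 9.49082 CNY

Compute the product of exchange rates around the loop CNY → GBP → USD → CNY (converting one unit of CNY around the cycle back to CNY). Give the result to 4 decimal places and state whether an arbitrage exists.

Around CNY → GBP → USD → CNY: 1 ÷ 9.49082 × 1.32954 ÷ 0.137282 = 1.020432
Product > 1; profitable direction is CNY → GBP → USD → CNY.

1.0204 (arbitrage exists)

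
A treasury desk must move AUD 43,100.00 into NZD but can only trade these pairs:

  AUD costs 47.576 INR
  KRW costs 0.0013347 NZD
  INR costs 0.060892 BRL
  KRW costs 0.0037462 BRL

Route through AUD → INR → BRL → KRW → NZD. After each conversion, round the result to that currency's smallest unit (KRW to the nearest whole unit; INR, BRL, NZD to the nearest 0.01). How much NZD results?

AUD 43,100.00 × 47.576 = INR 2,050,525.60
INR 2,050,525.60 × 0.060892 = BRL 124,860.60
BRL 124,860.60 ÷ 0.0037462 = KRW 33,329,934
KRW 33,329,934 × 0.0013347 = NZD 44,485.46

NZD 44,485.46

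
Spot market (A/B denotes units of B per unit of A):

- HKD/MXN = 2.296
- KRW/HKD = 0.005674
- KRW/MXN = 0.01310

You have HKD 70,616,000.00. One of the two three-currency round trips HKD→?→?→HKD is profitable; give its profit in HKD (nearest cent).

Profit: HKD 392,966.88

Profitable loop is HKD → KRW → MXN → HKD:
HKD 70,616,000.00 ÷ 0.005674 = KRW 12,445,541,065
KRW 12,445,541,065 × 0.01310 = MXN 163,036,587.95
MXN 163,036,587.95 ÷ 2.296 = HKD 71,008,966.88
Profit = HKD 71,008,966.88 − HKD 70,616,000.00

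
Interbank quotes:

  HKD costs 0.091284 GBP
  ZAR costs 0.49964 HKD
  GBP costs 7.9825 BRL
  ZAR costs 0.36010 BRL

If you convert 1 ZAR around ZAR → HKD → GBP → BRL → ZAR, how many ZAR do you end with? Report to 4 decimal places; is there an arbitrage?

Around ZAR → HKD → GBP → BRL → ZAR: 1 × 0.49964 × 0.091284 × 7.9825 ÷ 0.36010 = 1.011038
Product > 1; profitable direction is ZAR → HKD → GBP → BRL → ZAR.

1.0110 (arbitrage exists)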